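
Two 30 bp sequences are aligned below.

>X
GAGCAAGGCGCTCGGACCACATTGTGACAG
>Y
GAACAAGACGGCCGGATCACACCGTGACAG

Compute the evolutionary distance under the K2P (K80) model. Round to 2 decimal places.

Of 30 sites, 6 differences are transitions and 1 are transversions, so P = 6/30 = 0.2 and Q = 1/30 ≈ 0.033333.
Under the Kimura two-parameter model, d = −½ ln(1 − 2P − Q) − ¼ ln(1 − 2Q).
1 − 2P − Q = 0.566667, giving −½ ln(0.566667) = 0.283992.
1 − 2Q = 0.933334, giving −¼ ln(0.933334) = 0.017248.
d = 0.283992 + 0.017248 = 0.301240.

0.30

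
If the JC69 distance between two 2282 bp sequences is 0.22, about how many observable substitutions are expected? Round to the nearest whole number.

Invert JC69: p = (3/4)(1 − e^(−4d/3)) = 0.75 × (1 − e^(-0.293333)) = 0.75 × (1 − 0.745774) = 0.190670.
Expected differing sites = pL ≈ 0.190670 × 2282 = 435.10894 ≈ 435.

435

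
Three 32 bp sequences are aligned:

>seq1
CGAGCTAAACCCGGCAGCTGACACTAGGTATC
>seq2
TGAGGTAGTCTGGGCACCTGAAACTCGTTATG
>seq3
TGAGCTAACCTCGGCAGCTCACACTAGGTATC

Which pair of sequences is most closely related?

seq1 and seq3

seq1–seq2: 11/32 differ, p = 0.344, d = 0.460.
seq1–seq3: 4/32 differ, p = 0.125, d = 0.137.
seq2–seq3: 10/32 differ, p = 0.313, d = 0.404.
The smallest distance is between seq1 and seq3.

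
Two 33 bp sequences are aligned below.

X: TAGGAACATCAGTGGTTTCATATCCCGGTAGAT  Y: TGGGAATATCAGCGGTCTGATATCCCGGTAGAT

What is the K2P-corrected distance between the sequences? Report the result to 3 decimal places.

0.175

Of 33 sites, 4 differences are transitions and 1 are transversions, so P = 4/33 ≈ 0.121212 and Q = 1/33 ≈ 0.030303.
Under the Kimura two-parameter model, d = −½ ln(1 − 2P − Q) − ¼ ln(1 − 2Q).
1 − 2P − Q = 0.727273, giving −½ ln(0.727273) = 0.159227.
1 − 2Q = 0.939394, giving −¼ ln(0.939394) = 0.015630.
d = 0.159227 + 0.015630 = 0.174857.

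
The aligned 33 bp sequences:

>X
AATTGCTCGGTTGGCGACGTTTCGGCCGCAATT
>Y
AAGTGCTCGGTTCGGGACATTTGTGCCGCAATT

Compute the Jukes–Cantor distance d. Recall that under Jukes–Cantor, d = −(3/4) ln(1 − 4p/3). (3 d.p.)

0.208

The sequences differ at 6 of 33 sites (3, 13, 15, 19, 23, 24), so p = 6/33 ≈ 0.181818.
d = −(3/4) ln(1 − 4p/3) = −0.75 ln(1 − 0.242424) = −0.75 ln(0.757576)
  = −0.75 × (-0.277631) = 0.208223 substitutions/site.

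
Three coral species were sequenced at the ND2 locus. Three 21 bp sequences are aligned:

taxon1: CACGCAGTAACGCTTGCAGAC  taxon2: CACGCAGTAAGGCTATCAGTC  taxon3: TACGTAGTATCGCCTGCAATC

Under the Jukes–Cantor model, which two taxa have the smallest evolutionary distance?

taxon1 and taxon2

taxon1–taxon2: 4/21 differ, p = 0.190, d = 0.220.
taxon1–taxon3: 6/21 differ, p = 0.286, d = 0.360.
taxon2–taxon3: 8/21 differ, p = 0.381, d = 0.532.
The smallest distance is between taxon1 and taxon2.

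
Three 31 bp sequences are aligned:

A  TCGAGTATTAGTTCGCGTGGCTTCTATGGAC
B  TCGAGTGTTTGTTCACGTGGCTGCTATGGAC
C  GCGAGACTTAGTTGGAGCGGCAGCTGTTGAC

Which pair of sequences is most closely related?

A and B

A–B: 4/31 differ, p = 0.129, d = 0.142.
A–C: 10/31 differ, p = 0.323, d = 0.422.
B–C: 11/31 differ, p = 0.355, d = 0.481.
The smallest distance is between A and B.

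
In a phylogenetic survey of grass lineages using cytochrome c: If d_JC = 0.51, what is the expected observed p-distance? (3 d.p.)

p = (3/4)(1 − e^(−4d/3)) = 0.75 × (1 − e^(-0.68)) = 0.75 × (1 − 0.506617) = 0.370037.

0.370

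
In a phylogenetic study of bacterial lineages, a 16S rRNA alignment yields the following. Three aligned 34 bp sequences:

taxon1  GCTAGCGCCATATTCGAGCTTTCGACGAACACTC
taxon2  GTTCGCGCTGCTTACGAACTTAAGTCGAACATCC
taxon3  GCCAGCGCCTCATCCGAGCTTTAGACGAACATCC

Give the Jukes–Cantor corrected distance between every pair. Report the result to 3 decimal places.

taxon1–taxon2: 13/34 sites differ → p ≈ 0.382353, d = −0.75 ln(1 − 0.509804) = 0.534712 ≈ 0.535.
taxon1–taxon3: 7/34 sites differ → p ≈ 0.205882, d = −0.75 ln(1 − 0.274509) = 0.240680 ≈ 0.241.
taxon2–taxon3: 10/34 sites differ → p ≈ 0.294118, d = −0.75 ln(1 − 0.392157) = 0.373379 ≈ 0.373.

d(taxon1,taxon2) = 0.535, d(taxon1,taxon3) = 0.241, d(taxon2,taxon3) = 0.373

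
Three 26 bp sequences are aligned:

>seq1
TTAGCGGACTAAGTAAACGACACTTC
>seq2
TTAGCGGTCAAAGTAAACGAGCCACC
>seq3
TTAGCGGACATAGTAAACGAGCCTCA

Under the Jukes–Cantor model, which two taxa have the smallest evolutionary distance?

seq2 and seq3

seq1–seq2: 6/26 differ, p = 0.231, d = 0.276.
seq1–seq3: 6/26 differ, p = 0.231, d = 0.276.
seq2–seq3: 4/26 differ, p = 0.154, d = 0.172.
The smallest distance is between seq2 and seq3.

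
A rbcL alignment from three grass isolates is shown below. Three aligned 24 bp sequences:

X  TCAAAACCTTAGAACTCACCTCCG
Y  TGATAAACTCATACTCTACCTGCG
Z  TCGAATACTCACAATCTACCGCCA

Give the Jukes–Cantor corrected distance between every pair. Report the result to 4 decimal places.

d(X,Y) = 0.6082, d(X,Z) = 0.6082, d(Y,Z) = 0.5199

X–Y: 10/24 sites differ → p ≈ 0.416667, d = −0.75 ln(1 − 0.555556) = 0.608198 ≈ 0.6082.
X–Z: 10/24 sites differ → p ≈ 0.416667, d = −0.75 ln(1 − 0.555556) = 0.608198 ≈ 0.6082.
Y–Z: 9/24 sites differ → p = 0.375, d = −0.75 ln(1 − 0.5) = 0.519860 ≈ 0.5199.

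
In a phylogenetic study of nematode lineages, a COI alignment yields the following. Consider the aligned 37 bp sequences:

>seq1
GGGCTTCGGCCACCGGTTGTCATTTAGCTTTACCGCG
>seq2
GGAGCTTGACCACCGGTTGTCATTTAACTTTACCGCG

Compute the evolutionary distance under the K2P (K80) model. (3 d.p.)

Of 37 sites, 5 differences are transitions and 1 are transversions, so P = 5/37 ≈ 0.135135 and Q = 1/37 ≈ 0.027027.
Under the Kimura two-parameter model, d = −½ ln(1 − 2P − Q) − ¼ ln(1 − 2Q).
1 − 2P − Q = 0.702703, giving −½ ln(0.702703) = 0.176410.
1 − 2Q = 0.945946, giving −¼ ln(0.945946) = 0.013892.
d = 0.176410 + 0.013892 = 0.190302.

0.190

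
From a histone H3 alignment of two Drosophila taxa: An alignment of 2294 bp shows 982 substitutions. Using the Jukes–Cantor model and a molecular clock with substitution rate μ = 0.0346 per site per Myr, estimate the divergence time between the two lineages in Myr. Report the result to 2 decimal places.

p = 982/2294 ≈ 0.428073.
d = −(3/4) ln(1 − 4p/3) = −0.75 ln(1 − 0.570764) = −0.75 ln(0.429236)
  = −0.75 × (-0.845748) = 0.634311 substitutions/site.
Under a molecular clock d = 2μt, so t = d/(2μ) = 0.634311 / (2 × 0.0346) = 9.17 Myr.

9.17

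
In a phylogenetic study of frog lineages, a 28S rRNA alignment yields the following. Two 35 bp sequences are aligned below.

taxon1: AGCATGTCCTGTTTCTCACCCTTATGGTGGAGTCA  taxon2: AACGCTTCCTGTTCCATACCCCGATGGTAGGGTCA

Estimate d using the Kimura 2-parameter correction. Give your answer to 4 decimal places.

Of 35 sites, 8 differences are transitions and 3 are transversions, so P = 8/35 ≈ 0.228571 and Q = 3/35 ≈ 0.085714.
Under the Kimura two-parameter model, d = −½ ln(1 − 2P − Q) − ¼ ln(1 − 2Q).
1 − 2P − Q = 0.457144, giving −½ ln(0.457144) = 0.391378.
1 − 2Q = 0.828572, giving −¼ ln(0.828572) = 0.047013.
d = 0.391378 + 0.047013 = 0.438391.

0.4384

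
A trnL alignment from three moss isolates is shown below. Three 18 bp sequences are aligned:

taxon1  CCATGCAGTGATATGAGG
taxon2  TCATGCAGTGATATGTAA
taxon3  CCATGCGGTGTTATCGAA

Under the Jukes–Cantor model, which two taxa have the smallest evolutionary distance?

taxon1–taxon2: 4/18 differ, p = 0.222, d = 0.264.
taxon1–taxon3: 6/18 differ, p = 0.333, d = 0.441.
taxon2–taxon3: 5/18 differ, p = 0.278, d = 0.347.
The smallest distance is between taxon1 and taxon2.

taxon1 and taxon2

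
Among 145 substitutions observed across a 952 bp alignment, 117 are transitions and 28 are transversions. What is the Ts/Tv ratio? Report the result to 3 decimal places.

R = 117/28 = 4.178571… ≈ 4.179 (to 3 d.p.).

4.179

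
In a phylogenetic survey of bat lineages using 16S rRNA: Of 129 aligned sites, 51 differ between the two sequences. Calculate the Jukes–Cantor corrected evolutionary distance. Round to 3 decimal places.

0.562

p = 51/129 ≈ 0.395349.
d = −(3/4) ln(1 − 4p/3) = −0.75 ln(1 − 0.527132) = −0.75 ln(0.472868)
  = −0.75 × (-0.748939) = 0.561704 substitutions/site.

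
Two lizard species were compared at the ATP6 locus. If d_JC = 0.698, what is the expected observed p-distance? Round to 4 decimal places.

0.4543

p = (3/4)(1 − e^(−4d/3)) = 0.75 × (1 − e^(-0.930667)) = 0.75 × (1 − 0.394291) = 0.454282.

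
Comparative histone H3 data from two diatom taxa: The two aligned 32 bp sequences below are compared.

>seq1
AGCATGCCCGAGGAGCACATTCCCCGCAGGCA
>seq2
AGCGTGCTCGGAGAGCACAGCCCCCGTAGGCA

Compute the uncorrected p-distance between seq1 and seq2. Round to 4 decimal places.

0.2188

The sequences differ at 7 of 32 positions (sites 4, 8, 11, 12, 20, 21, 27).
p = 7/32 = 0.21875 ≈ 0.2188 (to 4 d.p.).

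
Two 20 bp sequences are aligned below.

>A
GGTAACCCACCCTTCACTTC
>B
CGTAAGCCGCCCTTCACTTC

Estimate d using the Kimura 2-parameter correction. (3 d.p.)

0.167

Of 20 sites, 1 differences are transitions and 2 are transversions, so P = 1/20 = 0.05 and Q = 2/20 = 0.1.
Under the Kimura two-parameter model, d = −½ ln(1 − 2P − Q) − ¼ ln(1 − 2Q).
1 − 2P − Q = 0.8, giving −½ ln(0.8) = 0.111572.
1 − 2Q = 0.8, giving −¼ ln(0.8) = 0.055786.
d = 0.111572 + 0.055786 = 0.167358.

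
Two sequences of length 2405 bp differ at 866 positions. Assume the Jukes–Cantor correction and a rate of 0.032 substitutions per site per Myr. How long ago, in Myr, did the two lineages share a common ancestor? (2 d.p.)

p = 866/2405 ≈ 0.360083.
d = −(3/4) ln(1 − 4p/3) = −0.75 ln(1 − 0.480111) = −0.75 ln(0.519889)
  = −0.75 × (-0.654140) = 0.490605 substitutions/site.
Under a molecular clock d = 2μt, so t = d/(2μ) = 0.490605 / (2 × 0.032) = 7.67 Myr.

7.67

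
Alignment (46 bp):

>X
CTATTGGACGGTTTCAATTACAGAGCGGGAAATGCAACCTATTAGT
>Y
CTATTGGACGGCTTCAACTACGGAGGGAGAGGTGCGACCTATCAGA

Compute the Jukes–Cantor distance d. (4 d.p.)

The sequences differ at 10 of 46 sites (12, 18, 22, 26, 28, 31, 32, 36, 43, 46), so p = 10/46 ≈ 0.217391.
d = −(3/4) ln(1 − 4p/3) = −0.75 ln(1 − 0.289855) = −0.75 ln(0.710145)
  = −0.75 × (-0.342286) = 0.256715 substitutions/site.

0.2567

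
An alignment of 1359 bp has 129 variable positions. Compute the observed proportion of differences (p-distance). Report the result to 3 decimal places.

0.095

p = 129/1359 = 0.094922… ≈ 0.095 (to 3 d.p.).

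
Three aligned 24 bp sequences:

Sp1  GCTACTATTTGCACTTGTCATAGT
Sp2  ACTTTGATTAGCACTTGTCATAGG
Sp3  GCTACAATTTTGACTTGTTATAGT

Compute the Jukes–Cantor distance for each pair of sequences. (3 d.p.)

Sp1–Sp2: 6/24 sites differ → p = 0.25, d = −0.75 ln(1 − 0.333333) = 0.304098 ≈ 0.304.
Sp1–Sp3: 4/24 sites differ → p ≈ 0.166667, d = −0.75 ln(1 − 0.222223) = 0.188487 ≈ 0.188.
Sp2–Sp3: 9/24 sites differ → p = 0.375, d = −0.75 ln(1 − 0.5) = 0.519860 ≈ 0.520.

d(Sp1,Sp2) = 0.304, d(Sp1,Sp3) = 0.188, d(Sp2,Sp3) = 0.520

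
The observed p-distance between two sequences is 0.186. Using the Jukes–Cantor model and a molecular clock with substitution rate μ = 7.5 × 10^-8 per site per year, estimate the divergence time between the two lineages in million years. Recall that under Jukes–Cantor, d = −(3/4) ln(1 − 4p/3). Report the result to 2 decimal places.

1.43

d = −(3/4) ln(1 − 4p/3) = −0.75 ln(1 − 0.248) = −0.75 ln(0.752)
  = −0.75 × (-0.285019) = 0.213764 substitutions/site.
Under a molecular clock d = 2μt, so t = d/(2μ) = 0.213764 / (2 × 7.5 × 10^-8) = 1.43 million years.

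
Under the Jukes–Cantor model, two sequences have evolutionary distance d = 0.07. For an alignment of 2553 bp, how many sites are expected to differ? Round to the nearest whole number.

171

Invert JC69: p = (3/4)(1 − e^(−4d/3)) = 0.75 × (1 − e^(-0.093333)) = 0.75 × (1 − 0.910890) = 0.066833.
Expected differing sites = pL ≈ 0.066833 × 2553 = 170.624649 ≈ 171.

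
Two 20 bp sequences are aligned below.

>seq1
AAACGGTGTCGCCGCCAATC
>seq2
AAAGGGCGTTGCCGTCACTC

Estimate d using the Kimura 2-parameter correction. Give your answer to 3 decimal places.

0.311

Of 20 sites, 3 differences are transitions and 2 are transversions, so P = 3/20 = 0.15 and Q = 2/20 = 0.1.
Under the Kimura two-parameter model, d = −½ ln(1 − 2P − Q) − ¼ ln(1 − 2Q).
1 − 2P − Q = 0.6, giving −½ ln(0.6) = 0.255413.
1 − 2Q = 0.8, giving −¼ ln(0.8) = 0.055786.
d = 0.255413 + 0.055786 = 0.311199.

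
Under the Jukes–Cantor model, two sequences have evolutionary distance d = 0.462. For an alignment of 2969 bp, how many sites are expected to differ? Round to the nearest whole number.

1024

Invert JC69: p = (3/4)(1 − e^(−4d/3)) = 0.75 × (1 − e^(-0.616)) = 0.75 × (1 − 0.540101) = 0.344924.
Expected differing sites = pL ≈ 0.344924 × 2969 = 1024.079356 ≈ 1024.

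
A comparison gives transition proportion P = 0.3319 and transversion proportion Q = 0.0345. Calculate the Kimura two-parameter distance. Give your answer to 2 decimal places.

Under the Kimura two-parameter model, d = −½ ln(1 − 2P − Q) − ¼ ln(1 − 2Q).
1 − 2P − Q = 0.3017, giving −½ ln(0.3017) = 0.599161.
1 − 2Q = 0.931, giving −¼ ln(0.931) = 0.017874.
d = 0.599161 + 0.017874 = 0.617035.

0.62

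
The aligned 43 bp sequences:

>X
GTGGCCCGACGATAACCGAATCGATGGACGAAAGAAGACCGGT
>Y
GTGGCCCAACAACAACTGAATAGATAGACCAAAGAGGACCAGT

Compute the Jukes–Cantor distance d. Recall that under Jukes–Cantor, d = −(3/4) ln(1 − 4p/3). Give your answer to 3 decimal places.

The sequences differ at 9 of 43 sites (8, 11, 13, 17, 22, 26, 30, 36, 41), so p = 9/43 ≈ 0.209302.
d = −(3/4) ln(1 − 4p/3) = −0.75 ln(1 − 0.279069) = −0.75 ln(0.720931)
  = −0.75 × (-0.327212) = 0.245409 substitutions/site.

0.245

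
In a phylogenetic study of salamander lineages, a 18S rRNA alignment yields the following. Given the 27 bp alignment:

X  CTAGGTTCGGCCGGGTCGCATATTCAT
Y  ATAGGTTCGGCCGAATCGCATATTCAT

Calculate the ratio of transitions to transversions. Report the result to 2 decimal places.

2.00

Transitions are A↔G and C↔T; transversions are all other mismatches.
Transitions: 2. Transversions: 1.
R = 2/1 = 2.00.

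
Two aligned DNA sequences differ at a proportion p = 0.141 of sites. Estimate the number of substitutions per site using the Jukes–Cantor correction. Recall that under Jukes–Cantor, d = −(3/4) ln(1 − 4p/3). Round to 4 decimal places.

0.1562

d = −(3/4) ln(1 − 4p/3) = −0.75 ln(1 − 0.188) = −0.75 ln(0.812)
  = −0.75 × (-0.208255) = 0.156191 substitutions/site.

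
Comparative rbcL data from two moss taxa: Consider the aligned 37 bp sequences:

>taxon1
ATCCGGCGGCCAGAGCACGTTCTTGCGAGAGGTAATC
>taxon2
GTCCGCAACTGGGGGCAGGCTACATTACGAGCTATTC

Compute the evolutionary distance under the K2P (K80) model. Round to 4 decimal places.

Of 37 sites, 9 differences are transitions and 11 are transversions, so P = 9/37 ≈ 0.243243 and Q = 11/37 ≈ 0.297297.
Under the Kimura two-parameter model, d = −½ ln(1 − 2P − Q) − ¼ ln(1 − 2Q).
1 − 2P − Q = 0.216217, giving −½ ln(0.216217) = 0.765736.
1 − 2Q = 0.405406, giving −¼ ln(0.405406) = 0.225717.
d = 0.765736 + 0.225717 = 0.991453.

0.9915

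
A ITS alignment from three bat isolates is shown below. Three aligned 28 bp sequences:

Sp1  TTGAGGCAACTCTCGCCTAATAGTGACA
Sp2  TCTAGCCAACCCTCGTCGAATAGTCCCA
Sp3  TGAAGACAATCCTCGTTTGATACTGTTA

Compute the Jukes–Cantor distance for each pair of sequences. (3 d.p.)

d(Sp1,Sp2) = 0.360, d(Sp1,Sp3) = 0.556, d(Sp2,Sp3) = 0.556

Sp1–Sp2: 8/28 sites differ → p ≈ 0.285714, d = −0.75 ln(1 − 0.380952) = 0.359679 ≈ 0.360.
Sp1–Sp3: 11/28 sites differ → p ≈ 0.392857, d = −0.75 ln(1 − 0.523809) = 0.556452 ≈ 0.556.
Sp2–Sp3: 11/28 sites differ → p ≈ 0.392857, d = −0.75 ln(1 − 0.523809) = 0.556452 ≈ 0.556.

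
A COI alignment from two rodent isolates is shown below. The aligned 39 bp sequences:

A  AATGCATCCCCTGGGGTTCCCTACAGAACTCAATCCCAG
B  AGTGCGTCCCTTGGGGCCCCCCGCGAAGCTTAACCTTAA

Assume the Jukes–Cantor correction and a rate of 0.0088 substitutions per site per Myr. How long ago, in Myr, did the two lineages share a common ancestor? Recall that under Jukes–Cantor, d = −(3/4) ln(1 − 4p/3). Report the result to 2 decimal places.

30.64

The sequences differ at 15 of 39 sites, so p = 15/39 ≈ 0.384615.
d = −(3/4) ln(1 − 4p/3) = −0.75 ln(1 − 0.51282) = −0.75 ln(0.48718)
  = −0.75 × (-0.719122) = 0.539342 substitutions/site.
Under a molecular clock d = 2μt, so t = d/(2μ) = 0.539342 / (2 × 0.0088) = 30.64 Myr.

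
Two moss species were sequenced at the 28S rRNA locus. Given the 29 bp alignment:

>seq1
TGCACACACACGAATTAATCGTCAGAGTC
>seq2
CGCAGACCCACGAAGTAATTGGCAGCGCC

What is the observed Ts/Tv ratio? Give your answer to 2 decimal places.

Transitions are A↔G and C↔T; transversions are all other mismatches.
Transitions: 3. Transversions: 5.
R = 3/5 = 0.60.

0.60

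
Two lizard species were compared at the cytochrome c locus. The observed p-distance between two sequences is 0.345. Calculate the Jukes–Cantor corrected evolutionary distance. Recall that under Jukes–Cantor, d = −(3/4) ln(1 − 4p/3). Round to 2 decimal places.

d = −(3/4) ln(1 − 4p/3) = −0.75 ln(1 − 0.46) = −0.75 ln(0.54)
  = −0.75 × (-0.616186) = 0.462140 substitutions/site.

0.46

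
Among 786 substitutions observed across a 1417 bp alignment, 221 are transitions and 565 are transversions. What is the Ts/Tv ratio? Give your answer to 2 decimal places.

0.39

R = 221/565 = 0.391150… ≈ 0.39 (to 2 d.p.).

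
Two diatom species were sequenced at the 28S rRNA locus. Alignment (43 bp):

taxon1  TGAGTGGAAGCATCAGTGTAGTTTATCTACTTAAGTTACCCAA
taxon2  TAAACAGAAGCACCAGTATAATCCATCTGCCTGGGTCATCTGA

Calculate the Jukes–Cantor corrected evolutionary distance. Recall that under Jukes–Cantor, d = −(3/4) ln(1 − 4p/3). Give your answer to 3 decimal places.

The sequences differ at 17 of 43 sites, so p = 17/43 ≈ 0.395349.
d = −(3/4) ln(1 − 4p/3) = −0.75 ln(1 − 0.527132) = −0.75 ln(0.472868)
  = −0.75 × (-0.748939) = 0.561704 substitutions/site.

0.562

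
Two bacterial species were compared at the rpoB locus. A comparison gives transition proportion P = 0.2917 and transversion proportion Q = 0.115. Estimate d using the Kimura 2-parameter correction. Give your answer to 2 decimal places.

0.66

Under the Kimura two-parameter model, d = −½ ln(1 − 2P − Q) − ¼ ln(1 − 2Q).
1 − 2P − Q = 0.3016, giving −½ ln(0.3016) = 0.599327.
1 − 2Q = 0.77, giving −¼ ln(0.77) = 0.065341.
d = 0.599327 + 0.065341 = 0.664668.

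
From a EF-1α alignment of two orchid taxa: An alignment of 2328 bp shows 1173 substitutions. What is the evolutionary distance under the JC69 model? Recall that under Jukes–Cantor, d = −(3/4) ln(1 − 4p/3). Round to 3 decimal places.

0.836

p = 1173/2328 ≈ 0.503866.
d = −(3/4) ln(1 − 4p/3) = −0.75 ln(1 − 0.671821) = −0.75 ln(0.328179)
  = −0.75 × (-1.114196) = 0.835647 substitutions/site.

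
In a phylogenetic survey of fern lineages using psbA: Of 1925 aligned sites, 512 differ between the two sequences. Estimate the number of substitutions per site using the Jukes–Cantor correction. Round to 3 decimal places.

0.328

p = 512/1925 ≈ 0.265974.
d = −(3/4) ln(1 − 4p/3) = −0.75 ln(1 − 0.354632) = −0.75 ln(0.645368)
  = −0.75 × (-0.437935) = 0.328451 substitutions/site.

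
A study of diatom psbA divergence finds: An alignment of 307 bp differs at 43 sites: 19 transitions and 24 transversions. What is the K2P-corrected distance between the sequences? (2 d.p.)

P = 19/307 ≈ 0.061889 and Q = 24/307 ≈ 0.078176.
Under the Kimura two-parameter model, d = −½ ln(1 − 2P − Q) − ¼ ln(1 − 2Q).
1 − 2P − Q = 0.798046, giving −½ ln(0.798046) = 0.112795.
1 − 2Q = 0.843648, giving −¼ ln(0.843648) = 0.042505.
d = 0.112795 + 0.042505 = 0.155300.

0.16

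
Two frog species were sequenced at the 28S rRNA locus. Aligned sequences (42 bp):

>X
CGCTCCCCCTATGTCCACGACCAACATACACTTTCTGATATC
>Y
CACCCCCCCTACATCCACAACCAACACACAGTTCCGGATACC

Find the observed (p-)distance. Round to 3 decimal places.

The sequences differ at 10 of 42 positions (sites 2, 4, 12, 13, 19, 27, 31, 34, 36, 41).
p = 10/42 = 0.238095… ≈ 0.238 (to 3 d.p.).

0.238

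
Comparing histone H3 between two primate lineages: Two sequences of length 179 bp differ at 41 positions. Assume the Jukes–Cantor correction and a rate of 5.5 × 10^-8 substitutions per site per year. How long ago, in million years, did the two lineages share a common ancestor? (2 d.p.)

2.48

p = 41/179 ≈ 0.22905.
d = −(3/4) ln(1 − 4p/3) = −0.75 ln(1 − 0.3054) = −0.75 ln(0.6946)
  = −0.75 × (-0.364419) = 0.273314 substitutions/site.
Under a molecular clock d = 2μt, so t = d/(2μ) = 0.273314 / (2 × 5.5 × 10^-8) = 2.48 million years.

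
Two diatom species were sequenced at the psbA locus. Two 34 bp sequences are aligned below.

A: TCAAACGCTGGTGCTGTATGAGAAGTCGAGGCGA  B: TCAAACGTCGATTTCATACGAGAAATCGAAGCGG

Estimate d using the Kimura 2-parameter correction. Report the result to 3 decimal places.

Of 34 sites, 10 differences are transitions and 1 are transversions, so P = 10/34 ≈ 0.294118 and Q = 1/34 ≈ 0.029412.
Under the Kimura two-parameter model, d = −½ ln(1 − 2P − Q) − ¼ ln(1 − 2Q).
1 − 2P − Q = 0.382352, giving −½ ln(0.382352) = 0.480707.
1 − 2Q = 0.941176, giving −¼ ln(0.941176) = 0.015156.
d = 0.480707 + 0.015156 = 0.495863.

0.496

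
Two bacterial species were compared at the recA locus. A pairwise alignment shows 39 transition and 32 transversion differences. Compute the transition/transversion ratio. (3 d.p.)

1.219

R = 39/32 = 1.21875 ≈ 1.219 (to 3 d.p.).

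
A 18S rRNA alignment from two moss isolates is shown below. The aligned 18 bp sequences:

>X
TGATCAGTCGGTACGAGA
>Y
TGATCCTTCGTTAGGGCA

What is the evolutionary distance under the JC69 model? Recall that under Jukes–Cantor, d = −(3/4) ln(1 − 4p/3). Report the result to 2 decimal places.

The sequences differ at 6 of 18 sites (6, 7, 11, 14, 16, 17), so p = 6/18 ≈ 0.333333.
d = −(3/4) ln(1 − 4p/3) = −0.75 ln(1 − 0.444444) = −0.75 ln(0.555556)
  = −0.75 × (-0.587786) = 0.440840 substitutions/site.

0.44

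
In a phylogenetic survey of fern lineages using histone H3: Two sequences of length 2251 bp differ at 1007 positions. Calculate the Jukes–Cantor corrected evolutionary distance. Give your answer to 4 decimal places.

0.6806

p = 1007/2251 ≈ 0.447357.
d = −(3/4) ln(1 − 4p/3) = −0.75 ln(1 − 0.596476) = −0.75 ln(0.403524)
  = −0.75 × (-0.907519) = 0.680639 substitutions/site.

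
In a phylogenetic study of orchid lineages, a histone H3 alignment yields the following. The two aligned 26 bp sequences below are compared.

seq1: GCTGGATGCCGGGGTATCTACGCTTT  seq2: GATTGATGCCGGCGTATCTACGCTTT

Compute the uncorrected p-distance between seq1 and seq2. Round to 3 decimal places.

The sequences differ at 3 of 26 positions (sites 2, 4, 13).
p = 3/26 = 0.115384… ≈ 0.115 (to 3 d.p.).

0.115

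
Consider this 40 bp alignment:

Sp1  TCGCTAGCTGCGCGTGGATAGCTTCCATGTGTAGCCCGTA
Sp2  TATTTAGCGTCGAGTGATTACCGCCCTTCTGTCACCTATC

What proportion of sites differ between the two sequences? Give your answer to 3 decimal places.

The sequences differ at 18 of 40 positions.
p = 18/40 = 0.450.

0.450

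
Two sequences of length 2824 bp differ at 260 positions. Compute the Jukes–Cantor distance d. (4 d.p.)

0.0982

p = 260/2824 ≈ 0.092068.
d = −(3/4) ln(1 − 4p/3) = −0.75 ln(1 − 0.122757) = −0.75 ln(0.877243)
  = −0.75 × (-0.130971) = 0.098228 substitutions/site.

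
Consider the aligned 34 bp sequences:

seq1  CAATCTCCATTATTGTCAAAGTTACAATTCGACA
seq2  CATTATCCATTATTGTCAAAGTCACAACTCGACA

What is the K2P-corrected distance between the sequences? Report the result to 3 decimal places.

0.128

Of 34 sites, 2 differences are transitions and 2 are transversions, so P = 2/34 ≈ 0.058824 and Q = 2/34 ≈ 0.058824.
Under the Kimura two-parameter model, d = −½ ln(1 − 2P − Q) − ¼ ln(1 − 2Q).
1 − 2P − Q = 0.823528, giving −½ ln(0.823528) = 0.097079.
1 − 2Q = 0.882352, giving −¼ ln(0.882352) = 0.031291.
d = 0.097079 + 0.031291 = 0.128370.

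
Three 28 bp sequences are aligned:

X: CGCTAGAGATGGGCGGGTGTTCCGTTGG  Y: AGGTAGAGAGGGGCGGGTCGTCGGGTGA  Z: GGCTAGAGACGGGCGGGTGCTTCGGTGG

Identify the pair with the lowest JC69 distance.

X and Z

X–Y: 8/28 differ, p = 0.286, d = 0.360.
X–Z: 5/28 differ, p = 0.179, d = 0.204.
Y–Z: 8/28 differ, p = 0.286, d = 0.360.
The smallest distance is between X and Z.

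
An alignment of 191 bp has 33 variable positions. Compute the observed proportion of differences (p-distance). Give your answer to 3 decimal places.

p = 33/191 = 0.172774… ≈ 0.173 (to 3 d.p.).

0.173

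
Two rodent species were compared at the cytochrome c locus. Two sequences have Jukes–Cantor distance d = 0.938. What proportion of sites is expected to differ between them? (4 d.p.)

0.5353

p = (3/4)(1 − e^(−4d/3)) = 0.75 × (1 − e^(-1.250667)) = 0.75 × (1 − 0.286314) = 0.535265.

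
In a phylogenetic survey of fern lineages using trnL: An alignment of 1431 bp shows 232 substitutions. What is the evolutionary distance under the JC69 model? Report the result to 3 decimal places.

0.183

p = 232/1431 ≈ 0.162124.
d = −(3/4) ln(1 − 4p/3) = −0.75 ln(1 − 0.216165) = −0.75 ln(0.783835)
  = −0.75 × (-0.243557) = 0.182668 substitutions/site.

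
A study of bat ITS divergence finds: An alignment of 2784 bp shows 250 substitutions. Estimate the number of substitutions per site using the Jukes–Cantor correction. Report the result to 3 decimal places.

0.096

p = 250/2784 ≈ 0.089799.
d = −(3/4) ln(1 − 4p/3) = −0.75 ln(1 − 0.119732) = −0.75 ln(0.880268)
  = −0.75 × (-0.127529) = 0.095647 substitutions/site.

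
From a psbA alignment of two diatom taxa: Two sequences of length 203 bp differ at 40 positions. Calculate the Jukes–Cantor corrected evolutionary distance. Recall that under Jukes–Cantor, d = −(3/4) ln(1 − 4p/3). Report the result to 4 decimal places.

0.2286

p = 40/203 ≈ 0.197044.
d = −(3/4) ln(1 − 4p/3) = −0.75 ln(1 − 0.262725) = −0.75 ln(0.737275)
  = −0.75 × (-0.304794) = 0.228596 substitutions/site.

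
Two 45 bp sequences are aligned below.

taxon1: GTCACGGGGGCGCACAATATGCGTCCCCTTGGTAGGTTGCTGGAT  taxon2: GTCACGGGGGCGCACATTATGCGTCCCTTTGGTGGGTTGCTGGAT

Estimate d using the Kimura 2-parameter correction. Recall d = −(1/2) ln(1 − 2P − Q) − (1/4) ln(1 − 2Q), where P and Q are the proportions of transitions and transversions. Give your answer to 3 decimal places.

0.070

Of 45 sites, 2 differences are transitions and 1 are transversions, so P = 2/45 ≈ 0.044444 and Q = 1/45 ≈ 0.022222.
Under the Kimura two-parameter model, d = −½ ln(1 − 2P − Q) − ¼ ln(1 − 2Q).
1 − 2P − Q = 0.88889, giving −½ ln(0.88889) = 0.058891.
1 − 2Q = 0.955556, giving −¼ ln(0.955556) = 0.011365.
d = 0.058891 + 0.011365 = 0.070256.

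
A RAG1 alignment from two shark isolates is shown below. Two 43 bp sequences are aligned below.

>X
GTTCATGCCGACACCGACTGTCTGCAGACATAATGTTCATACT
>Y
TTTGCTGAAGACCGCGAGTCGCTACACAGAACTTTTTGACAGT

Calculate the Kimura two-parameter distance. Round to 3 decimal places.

Of 43 sites, 2 differences are transitions and 18 are transversions, so P = 2/43 ≈ 0.046512 and Q = 18/43 ≈ 0.418605.
Under the Kimura two-parameter model, d = −½ ln(1 − 2P − Q) − ¼ ln(1 − 2Q).
1 − 2P − Q = 0.488371, giving −½ ln(0.488371) = 0.358340.
1 − 2Q = 0.16279, giving −¼ ln(0.16279) = 0.453824.
d = 0.358340 + 0.453824 = 0.812164.

0.812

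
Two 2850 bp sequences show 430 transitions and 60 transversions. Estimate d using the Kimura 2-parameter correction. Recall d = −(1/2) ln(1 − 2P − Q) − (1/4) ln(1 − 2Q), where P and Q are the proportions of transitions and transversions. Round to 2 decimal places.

0.21

P = 430/2850 ≈ 0.150877 and Q = 60/2850 ≈ 0.021053.
Under the Kimura two-parameter model, d = −½ ln(1 − 2P − Q) − ¼ ln(1 − 2Q).
1 − 2P − Q = 0.677193, giving −½ ln(0.677193) = 0.194899.
1 − 2Q = 0.957894, giving −¼ ln(0.957894) = 0.010755.
d = 0.194899 + 0.010755 = 0.205654.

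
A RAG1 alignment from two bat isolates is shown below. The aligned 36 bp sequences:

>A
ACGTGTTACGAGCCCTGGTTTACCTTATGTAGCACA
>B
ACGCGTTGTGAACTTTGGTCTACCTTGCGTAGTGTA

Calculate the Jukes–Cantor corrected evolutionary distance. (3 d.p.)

0.441

The sequences differ at 12 of 36 sites, so p = 12/36 ≈ 0.333333.
d = −(3/4) ln(1 − 4p/3) = −0.75 ln(1 − 0.444444) = −0.75 ln(0.555556)
  = −0.75 × (-0.587786) = 0.440840 substitutions/site.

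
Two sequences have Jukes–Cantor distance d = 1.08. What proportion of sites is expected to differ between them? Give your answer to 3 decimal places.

p = (3/4)(1 − e^(−4d/3)) = 0.75 × (1 − e^(-1.44)) = 0.75 × (1 − 0.236928) = 0.572304.

0.572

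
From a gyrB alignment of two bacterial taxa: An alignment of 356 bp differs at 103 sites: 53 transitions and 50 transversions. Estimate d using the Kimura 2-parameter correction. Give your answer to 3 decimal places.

0.371

P = 53/356 ≈ 0.148876 and Q = 50/356 ≈ 0.140449.
Under the Kimura two-parameter model, d = −½ ln(1 − 2P − Q) − ¼ ln(1 − 2Q).
1 − 2P − Q = 0.561799, giving −½ ln(0.561799) = 0.288306.
1 − 2Q = 0.719102, giving −¼ ln(0.719102) = 0.082438.
d = 0.288306 + 0.082438 = 0.370744.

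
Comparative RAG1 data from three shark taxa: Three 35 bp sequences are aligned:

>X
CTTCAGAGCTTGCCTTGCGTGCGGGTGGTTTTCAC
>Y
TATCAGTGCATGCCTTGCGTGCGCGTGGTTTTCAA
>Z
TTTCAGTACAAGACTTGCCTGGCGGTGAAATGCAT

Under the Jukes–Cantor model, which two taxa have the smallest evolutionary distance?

X and Y

X–Y: 6/35 differ, p = 0.171, d = 0.195.
X–Z: 14/35 differ, p = 0.400, d = 0.572.
Y–Z: 13/35 differ, p = 0.371, d = 0.513.
The smallest distance is between X and Y.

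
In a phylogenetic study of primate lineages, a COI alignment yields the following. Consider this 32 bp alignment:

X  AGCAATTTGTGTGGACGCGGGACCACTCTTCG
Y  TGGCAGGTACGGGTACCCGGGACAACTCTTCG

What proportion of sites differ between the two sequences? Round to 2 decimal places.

The sequences differ at 11 of 32 positions.
p = 11/32 = 0.34375 ≈ 0.34 (to 2 d.p.).

0.34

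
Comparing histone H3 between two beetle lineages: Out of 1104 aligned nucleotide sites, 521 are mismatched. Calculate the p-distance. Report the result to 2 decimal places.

p = 521/1104 = 0.471920… ≈ 0.47 (to 2 d.p.).

0.47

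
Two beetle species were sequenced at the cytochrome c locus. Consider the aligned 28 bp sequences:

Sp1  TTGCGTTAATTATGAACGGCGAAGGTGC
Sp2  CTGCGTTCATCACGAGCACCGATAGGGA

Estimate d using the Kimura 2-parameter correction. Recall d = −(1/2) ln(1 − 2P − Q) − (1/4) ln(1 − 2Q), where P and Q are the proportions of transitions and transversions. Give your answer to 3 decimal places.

Of 28 sites, 6 differences are transitions and 5 are transversions, so P = 6/28 ≈ 0.214286 and Q = 5/28 ≈ 0.178571.
Under the Kimura two-parameter model, d = −½ ln(1 − 2P − Q) − ¼ ln(1 − 2Q).
1 − 2P − Q = 0.392857, giving −½ ln(0.392857) = 0.467155.
1 − 2Q = 0.642858, giving −¼ ln(0.642858) = 0.110458.
d = 0.467155 + 0.110458 = 0.577613.

0.578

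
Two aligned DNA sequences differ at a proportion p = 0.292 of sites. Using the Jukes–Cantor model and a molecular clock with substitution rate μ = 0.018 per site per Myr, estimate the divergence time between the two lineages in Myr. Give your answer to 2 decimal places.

10.28

d = −(3/4) ln(1 − 4p/3) = −0.75 ln(1 − 0.389333) = −0.75 ln(0.610667)
  = −0.75 × (-0.493203) = 0.369902 substitutions/site.
Under a molecular clock d = 2μt, so t = d/(2μ) = 0.369902 / (2 × 0.018) = 10.28 Myr.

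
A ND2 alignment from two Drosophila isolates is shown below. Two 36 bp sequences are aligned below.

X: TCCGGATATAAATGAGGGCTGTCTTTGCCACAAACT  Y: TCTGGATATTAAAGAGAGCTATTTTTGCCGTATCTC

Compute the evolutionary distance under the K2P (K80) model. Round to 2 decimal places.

Of 36 sites, 8 differences are transitions and 4 are transversions, so P = 8/36 ≈ 0.222222 and Q = 4/36 ≈ 0.111111.
Under the Kimura two-parameter model, d = −½ ln(1 − 2P − Q) − ¼ ln(1 − 2Q).
1 − 2P − Q = 0.444445, giving −½ ln(0.444445) = 0.405464.
1 − 2Q = 0.777778, giving −¼ ln(0.777778) = 0.062829.
d = 0.405464 + 0.062829 = 0.468293.

0.47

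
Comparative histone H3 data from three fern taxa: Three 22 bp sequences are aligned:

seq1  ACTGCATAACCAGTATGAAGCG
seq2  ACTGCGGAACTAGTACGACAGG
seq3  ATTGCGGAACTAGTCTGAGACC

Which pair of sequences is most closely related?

seq2 and seq3

seq1–seq2: 7/22 differ, p = 0.318, d = 0.414.
seq1–seq3: 8/22 differ, p = 0.364, d = 0.497.
seq2–seq3: 6/22 differ, p = 0.273, d = 0.339.
The smallest distance is between seq2 and seq3.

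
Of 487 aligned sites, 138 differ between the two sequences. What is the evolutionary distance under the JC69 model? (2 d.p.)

p = 138/487 ≈ 0.283368.
d = −(3/4) ln(1 − 4p/3) = −0.75 ln(1 − 0.377824) = −0.75 ln(0.622176)
  = −0.75 × (-0.474532) = 0.355899 substitutions/site.

0.36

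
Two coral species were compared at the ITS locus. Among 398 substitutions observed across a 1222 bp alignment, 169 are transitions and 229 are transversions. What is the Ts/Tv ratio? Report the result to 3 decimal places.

R = 169/229 = 0.737991… ≈ 0.738 (to 3 d.p.).

0.738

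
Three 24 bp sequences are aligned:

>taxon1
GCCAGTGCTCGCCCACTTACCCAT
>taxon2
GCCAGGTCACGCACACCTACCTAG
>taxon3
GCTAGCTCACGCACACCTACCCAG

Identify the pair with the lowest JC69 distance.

taxon2 and taxon3

taxon1–taxon2: 7/24 differ, p = 0.292, d = 0.369.
taxon1–taxon3: 7/24 differ, p = 0.292, d = 0.369.
taxon2–taxon3: 3/24 differ, p = 0.125, d = 0.137.
The smallest distance is between taxon2 and taxon3.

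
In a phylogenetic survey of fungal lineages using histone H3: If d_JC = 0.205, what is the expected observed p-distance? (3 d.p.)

0.179

p = (3/4)(1 − e^(−4d/3)) = 0.75 × (1 − e^(-0.273333)) = 0.75 × (1 − 0.760839) = 0.179371.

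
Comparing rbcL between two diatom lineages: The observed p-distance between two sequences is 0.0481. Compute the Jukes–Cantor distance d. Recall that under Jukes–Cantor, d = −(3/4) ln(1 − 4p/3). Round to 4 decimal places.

0.0497

d = −(3/4) ln(1 − 4p/3) = −0.75 ln(1 − 0.064133) = −0.75 ln(0.935867)
  = −0.75 × (-0.066282) = 0.049712 substitutions/site.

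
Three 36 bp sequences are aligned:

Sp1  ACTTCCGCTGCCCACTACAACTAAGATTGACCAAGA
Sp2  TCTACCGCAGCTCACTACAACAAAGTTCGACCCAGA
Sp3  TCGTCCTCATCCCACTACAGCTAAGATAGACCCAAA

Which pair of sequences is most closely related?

Sp1–Sp2: 8/36 differ, p = 0.222, d = 0.264.
Sp1–Sp3: 9/36 differ, p = 0.250, d = 0.304.
Sp2–Sp3: 10/36 differ, p = 0.278, d = 0.347.
The smallest distance is between Sp1 and Sp2.

Sp1 and Sp2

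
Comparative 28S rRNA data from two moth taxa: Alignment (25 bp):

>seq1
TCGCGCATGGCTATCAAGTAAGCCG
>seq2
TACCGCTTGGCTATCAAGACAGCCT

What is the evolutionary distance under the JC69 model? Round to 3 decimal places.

0.289

The sequences differ at 6 of 25 sites (2, 3, 7, 19, 20, 25), so p = 6/25 = 0.24.
d = −(3/4) ln(1 − 4p/3) = −0.75 ln(1 − 0.32) = −0.75 ln(0.68)
  = −0.75 × (-0.385662) = 0.289247 substitutions/site.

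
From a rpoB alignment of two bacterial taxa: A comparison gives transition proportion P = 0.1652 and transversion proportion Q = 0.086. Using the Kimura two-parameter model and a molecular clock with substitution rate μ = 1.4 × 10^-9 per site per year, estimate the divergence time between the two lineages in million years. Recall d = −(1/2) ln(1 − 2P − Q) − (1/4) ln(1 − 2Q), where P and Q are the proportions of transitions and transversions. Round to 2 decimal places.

113.02

Under the Kimura two-parameter model, d = −½ ln(1 − 2P − Q) − ¼ ln(1 − 2Q).
1 − 2P − Q = 0.5836, giving −½ ln(0.5836) = 0.269270.
1 − 2Q = 0.828, giving −¼ ln(0.828) = 0.047186.
d = 0.269270 + 0.047186 = 0.316456.
Under a molecular clock d = 2μt, so t = d/(2μ) = 0.316456 / (2 × 1.4 × 10^-9) = 113.02 million years.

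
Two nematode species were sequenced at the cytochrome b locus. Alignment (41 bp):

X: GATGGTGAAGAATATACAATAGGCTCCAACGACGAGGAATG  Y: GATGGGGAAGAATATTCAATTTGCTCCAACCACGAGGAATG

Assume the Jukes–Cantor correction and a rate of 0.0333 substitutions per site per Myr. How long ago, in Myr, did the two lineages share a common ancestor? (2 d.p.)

2.00

The sequences differ at 5 of 41 sites (6, 16, 21, 22, 31), so p = 5/41 ≈ 0.121951.
d = −(3/4) ln(1 − 4p/3) = −0.75 ln(1 − 0.162601) = −0.75 ln(0.837399)
  = −0.75 × (-0.177455) = 0.133091 substitutions/site.
Under a molecular clock d = 2μt, so t = d/(2μ) = 0.133091 / (2 × 0.0333) = 2.00 Myr.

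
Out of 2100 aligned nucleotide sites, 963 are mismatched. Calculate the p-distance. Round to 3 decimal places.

p = 963/2100 = 0.458571… ≈ 0.459 (to 3 d.p.).

0.459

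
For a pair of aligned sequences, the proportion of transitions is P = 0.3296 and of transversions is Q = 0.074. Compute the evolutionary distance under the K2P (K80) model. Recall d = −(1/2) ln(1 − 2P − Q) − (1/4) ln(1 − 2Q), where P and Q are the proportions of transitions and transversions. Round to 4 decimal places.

0.7007

Under the Kimura two-parameter model, d = −½ ln(1 − 2P − Q) − ¼ ln(1 − 2Q).
1 − 2P − Q = 0.2668, giving −½ ln(0.2668) = 0.660628.
1 − 2Q = 0.852, giving −¼ ln(0.852) = 0.040042.
d = 0.660628 + 0.040042 = 0.700670.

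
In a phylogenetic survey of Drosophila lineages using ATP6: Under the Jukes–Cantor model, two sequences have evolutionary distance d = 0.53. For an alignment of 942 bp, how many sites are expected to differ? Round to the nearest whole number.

358

Invert JC69: p = (3/4)(1 − e^(−4d/3)) = 0.75 × (1 − e^(-0.706667)) = 0.75 × (1 − 0.493286) = 0.380036.
Expected differing sites = pL ≈ 0.380036 × 942 = 357.993912 ≈ 358.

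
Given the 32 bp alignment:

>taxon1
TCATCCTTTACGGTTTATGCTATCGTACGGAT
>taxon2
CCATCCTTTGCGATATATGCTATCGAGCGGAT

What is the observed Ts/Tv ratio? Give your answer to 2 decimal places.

Transitions are A↔G and C↔T; transversions are all other mismatches.
Transitions: 4. Transversions: 2.
R = 4/2 = 2.00.

2.00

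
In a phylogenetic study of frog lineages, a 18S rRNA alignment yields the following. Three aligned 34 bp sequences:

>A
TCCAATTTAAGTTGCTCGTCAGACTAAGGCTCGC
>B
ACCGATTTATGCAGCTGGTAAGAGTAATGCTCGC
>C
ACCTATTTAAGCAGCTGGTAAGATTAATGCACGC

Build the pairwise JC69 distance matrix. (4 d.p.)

d(A,B) = 0.3265, d(A,C) = 0.3265, d(B,C) = 0.1280

A–B: 9/34 sites differ → p ≈ 0.264706, d = −0.75 ln(1 − 0.352941) = 0.326488 ≈ 0.3265.
A–C: 9/34 sites differ → p ≈ 0.264706, d = −0.75 ln(1 − 0.352941) = 0.326488 ≈ 0.3265.
B–C: 4/34 sites differ → p ≈ 0.117647, d = −0.75 ln(1 − 0.156863) = 0.127969 ≈ 0.1280.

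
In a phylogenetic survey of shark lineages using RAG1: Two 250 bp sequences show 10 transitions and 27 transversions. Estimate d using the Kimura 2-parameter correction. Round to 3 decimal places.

0.165

P = 10/250 = 0.04 and Q = 27/250 = 0.108.
Under the Kimura two-parameter model, d = −½ ln(1 − 2P − Q) − ¼ ln(1 − 2Q).
1 − 2P − Q = 0.812, giving −½ ln(0.812) = 0.104127.
1 − 2Q = 0.784, giving −¼ ln(0.784) = 0.060837.
d = 0.104127 + 0.060837 = 0.164964.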